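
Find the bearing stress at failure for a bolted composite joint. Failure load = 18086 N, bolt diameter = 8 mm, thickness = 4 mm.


sigma_br = F/(d*h) = 18086/(8*4) = 565.2 MPa

565.2 MPa


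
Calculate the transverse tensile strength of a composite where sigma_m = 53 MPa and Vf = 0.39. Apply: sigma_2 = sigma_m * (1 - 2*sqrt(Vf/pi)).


factor = 1 - 2*sqrt(0.39/pi) = 0.2953
sigma_2 = 53 * 0.2953 = 15.65 MPa

15.65 MPa


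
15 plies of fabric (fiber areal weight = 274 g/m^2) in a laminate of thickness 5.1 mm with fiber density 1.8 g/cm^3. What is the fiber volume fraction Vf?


Vf = n * FAW / (rho_f * h * 1000) = 15 * 274 / (1.8 * 5.1 * 1000) = 0.4477

0.4477


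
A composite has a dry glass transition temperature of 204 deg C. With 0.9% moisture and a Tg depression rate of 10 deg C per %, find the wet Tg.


Tg_wet = Tg_dry - k*moisture = 204 - 10*0.9 = 195.0 deg C

195.0 deg C


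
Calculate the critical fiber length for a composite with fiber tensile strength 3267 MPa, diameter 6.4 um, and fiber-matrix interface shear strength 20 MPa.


Lc = sigma_f * d / (2 * tau_i) = 3267 * 6.4 / (2 * 20) = 522.7 um

522.7 um


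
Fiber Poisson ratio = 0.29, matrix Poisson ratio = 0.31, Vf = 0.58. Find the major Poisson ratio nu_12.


nu_12 = nu_f*Vf + nu_m*(1-Vf) = 0.29*0.58 + 0.31*0.42 = 0.2984

0.2984


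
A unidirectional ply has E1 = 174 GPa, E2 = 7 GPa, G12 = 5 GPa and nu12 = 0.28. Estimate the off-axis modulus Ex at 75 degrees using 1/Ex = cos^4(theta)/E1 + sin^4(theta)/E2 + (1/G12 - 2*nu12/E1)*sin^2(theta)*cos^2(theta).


cos^4(75) = 0.004487, sin^4(75) = 0.870513, sin^2(75)*cos^2(75) = 0.0625
1/G12 - 2*nu12/E1 = 1/5 - 2*0.28/174 = 0.196782 GPa^-1
1/Ex = 0.004487/174 + 0.870513/7 + 0.196782*0.0625 = 0.1366836 GPa^-1
Ex = 7.32 GPa

7.32 GPa


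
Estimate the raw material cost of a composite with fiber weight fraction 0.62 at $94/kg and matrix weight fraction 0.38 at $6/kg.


Cost = cost_f*Wf + cost_m*Wm = 94*0.62 + 6*0.38 = $60.56/kg

$60.56/kg


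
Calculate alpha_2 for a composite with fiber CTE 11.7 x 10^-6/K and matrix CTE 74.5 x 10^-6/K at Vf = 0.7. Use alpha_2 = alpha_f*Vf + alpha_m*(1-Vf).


alpha_2 = alpha_f*Vf + alpha_m*(1-Vf) = 11.7*0.7 + 74.5*0.3 = 30.5 x 10^-6/K

30.5 x 10^-6/K


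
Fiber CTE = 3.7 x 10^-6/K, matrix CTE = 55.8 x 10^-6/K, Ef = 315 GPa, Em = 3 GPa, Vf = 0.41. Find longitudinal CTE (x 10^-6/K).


E1 = Ef*Vf + Em*(1-Vf) = 130.92
alpha_1 = (alpha_f*Ef*Vf + alpha_m*Em*(1-Vf))/E1 = 4.4 x 10^-6/K

4.4 x 10^-6/K


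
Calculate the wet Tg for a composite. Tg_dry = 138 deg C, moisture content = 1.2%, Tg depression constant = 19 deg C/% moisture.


Tg_wet = Tg_dry - k*moisture = 138 - 19*1.2 = 115.2 deg C

115.2 deg C


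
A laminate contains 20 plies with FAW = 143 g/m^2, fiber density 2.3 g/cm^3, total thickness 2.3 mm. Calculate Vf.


Vf = n * FAW / (rho_f * h * 1000) = 20 * 143 / (2.3 * 2.3 * 1000) = 0.5406

0.5406


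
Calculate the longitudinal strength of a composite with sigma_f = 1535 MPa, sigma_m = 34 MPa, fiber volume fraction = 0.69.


sigma_1 = sigma_f*Vf + sigma_m*(1-Vf) = 1535*0.69 + 34*0.31 = 1069.7 MPa

1069.7 MPa


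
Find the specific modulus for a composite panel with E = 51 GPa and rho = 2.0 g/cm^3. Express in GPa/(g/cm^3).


Specific stiffness = E/rho = 51/2.0 = 25.5 GPa/(g/cm^3)

25.5 GPa/(g/cm^3)


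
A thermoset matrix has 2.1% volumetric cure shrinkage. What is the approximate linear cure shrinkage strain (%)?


Linear shrinkage ≈ vol_shrink/3 = 2.1/3 = 0.7%

0.7%


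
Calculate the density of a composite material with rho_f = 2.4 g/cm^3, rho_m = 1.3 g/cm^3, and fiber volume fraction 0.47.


rho_c = rho_f*Vf + rho_m*(1-Vf) = 2.4*0.47 + 1.3*0.53 = 1.817 g/cm^3

1.817 g/cm^3


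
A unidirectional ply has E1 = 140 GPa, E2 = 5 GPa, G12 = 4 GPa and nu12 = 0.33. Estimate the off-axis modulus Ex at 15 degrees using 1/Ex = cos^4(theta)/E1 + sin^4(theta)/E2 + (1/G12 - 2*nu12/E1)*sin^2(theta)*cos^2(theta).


cos^4(15) = 0.870513, sin^4(15) = 0.004487, sin^2(15)*cos^2(15) = 0.0625
1/G12 - 2*nu12/E1 = 1/4 - 2*0.33/140 = 0.245286 GPa^-1
1/Ex = 0.870513/140 + 0.004487/5 + 0.245286*0.0625 = 0.0224458 GPa^-1
Ex = 44.55 GPa

44.55 GPa


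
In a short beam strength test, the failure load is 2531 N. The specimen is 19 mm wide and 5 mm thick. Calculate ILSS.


ILSS = 3F/(4bh) = 3*2531/(4*19*5) = 19.98 MPa

19.98 MPa


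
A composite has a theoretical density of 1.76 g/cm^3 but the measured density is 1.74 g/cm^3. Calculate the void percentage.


Void% = (rho_theo - rho_actual)/rho_theo * 100 = (1.76 - 1.74)/1.76 * 100 = 1.14%

1.14%


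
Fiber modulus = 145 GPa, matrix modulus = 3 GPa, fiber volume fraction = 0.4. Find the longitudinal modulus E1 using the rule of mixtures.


E1 = Ef*Vf + Em*(1-Vf) = 145*0.4 + 3*0.6 = 59.8 GPa

59.8 GPa


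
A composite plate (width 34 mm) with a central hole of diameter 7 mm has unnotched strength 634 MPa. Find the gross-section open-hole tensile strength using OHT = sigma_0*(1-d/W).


OHT = sigma_0*(1-d/W) = 634*(1-7/34) = 503.5 MPa

503.5 MPa


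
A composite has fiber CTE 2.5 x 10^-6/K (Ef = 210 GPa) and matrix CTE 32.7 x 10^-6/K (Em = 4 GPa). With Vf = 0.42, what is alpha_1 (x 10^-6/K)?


E1 = Ef*Vf + Em*(1-Vf) = 90.52
alpha_1 = (alpha_f*Ef*Vf + alpha_m*Em*(1-Vf))/E1 = 3.27 x 10^-6/K

3.27 x 10^-6/K


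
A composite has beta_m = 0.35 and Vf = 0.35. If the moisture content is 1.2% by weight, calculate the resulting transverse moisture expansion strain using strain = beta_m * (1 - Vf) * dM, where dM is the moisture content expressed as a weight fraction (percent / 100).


dM = 1.2/100 = 0.012
strain = beta_m * (1-Vf) * dM = 0.35 * 0.65 * 0.012 = 0.00273

0.00273


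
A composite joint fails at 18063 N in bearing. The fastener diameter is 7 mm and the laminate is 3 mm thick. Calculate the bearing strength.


sigma_br = F/(d*h) = 18063/(7*3) = 860.1 MPa

860.1 MPa


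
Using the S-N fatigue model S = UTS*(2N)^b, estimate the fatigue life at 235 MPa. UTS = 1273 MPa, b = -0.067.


N = 0.5 * (S/UTS)^(1/b) = 0.5 * (235/1273)^(1/-0.067) = 4.4732e+10 cycles

4.4732e+10 cycles


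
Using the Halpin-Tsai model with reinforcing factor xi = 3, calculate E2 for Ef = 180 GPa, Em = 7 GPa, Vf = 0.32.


eta = (Ef/Em - 1)/(Ef/Em + xi) = (25.7143 - 1)/(25.7143 + 3) = 0.8607
E2 = Em*(1+xi*eta*Vf)/(1-eta*Vf) = 17.64 GPa

17.64 GPa


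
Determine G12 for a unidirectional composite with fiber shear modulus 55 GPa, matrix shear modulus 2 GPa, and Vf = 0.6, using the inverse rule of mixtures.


1/G12 = Vf/Gf + (1-Vf)/Gm = 0.6/55 + 0.4/2
G12 = 4.74 GPa

4.74 GPa


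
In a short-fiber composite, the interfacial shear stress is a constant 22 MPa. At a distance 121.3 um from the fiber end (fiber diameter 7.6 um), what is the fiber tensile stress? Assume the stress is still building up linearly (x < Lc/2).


Force balance: sigma_f * (pi*d^2/4) = tau * (pi*d) * x  ->  sigma_f = 4 * tau * x / d
sigma_f = 4 * 22 * 121.3 / 7.6 = 1404.5 MPa

1404.5 MPa


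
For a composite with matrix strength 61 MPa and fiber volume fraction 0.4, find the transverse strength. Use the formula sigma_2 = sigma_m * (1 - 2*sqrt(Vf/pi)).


factor = 1 - 2*sqrt(0.4/pi) = 0.2864
sigma_2 = 61 * 0.2864 = 17.47 MPa

17.47 MPa


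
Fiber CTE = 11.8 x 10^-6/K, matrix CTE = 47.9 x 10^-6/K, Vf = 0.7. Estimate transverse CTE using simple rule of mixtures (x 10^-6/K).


alpha_2 = alpha_f*Vf + alpha_m*(1-Vf) = 11.8*0.7 + 47.9*0.3 = 22.6 x 10^-6/K

22.6 x 10^-6/K


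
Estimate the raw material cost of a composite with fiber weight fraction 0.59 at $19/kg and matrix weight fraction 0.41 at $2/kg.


Cost = cost_f*Wf + cost_m*Wm = 19*0.59 + 2*0.41 = $12.03/kg

$12.03/kg


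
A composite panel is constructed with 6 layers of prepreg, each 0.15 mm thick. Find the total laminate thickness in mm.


h = n * t_ply = 6 * 0.15 = 0.9 mm

0.9 mm


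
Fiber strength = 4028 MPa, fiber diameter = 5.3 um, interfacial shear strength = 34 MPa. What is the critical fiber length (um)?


Lc = sigma_f * d / (2 * tau_i) = 4028 * 5.3 / (2 * 34) = 313.9 um

313.9 um


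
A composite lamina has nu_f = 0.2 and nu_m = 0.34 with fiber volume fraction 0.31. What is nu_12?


nu_12 = nu_f*Vf + nu_m*(1-Vf) = 0.2*0.31 + 0.34*0.69 = 0.2966

0.2966


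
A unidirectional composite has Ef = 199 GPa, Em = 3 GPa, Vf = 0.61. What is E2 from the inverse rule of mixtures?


1/E2 = Vf/Ef + (1-Vf)/Em = 0.61/199 + 0.39/3
E2 = 7.52 GPa

7.52 GPa


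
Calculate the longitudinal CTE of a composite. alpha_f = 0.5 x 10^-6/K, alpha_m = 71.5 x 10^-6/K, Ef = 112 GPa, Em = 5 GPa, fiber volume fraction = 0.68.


E1 = Ef*Vf + Em*(1-Vf) = 77.76
alpha_1 = (alpha_f*Ef*Vf + alpha_m*Em*(1-Vf))/E1 = 1.96 x 10^-6/K

1.96 x 10^-6/K


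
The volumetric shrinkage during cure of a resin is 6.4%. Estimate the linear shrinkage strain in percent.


Linear shrinkage ≈ vol_shrink/3 = 6.4/3 = 2.133%

2.133%


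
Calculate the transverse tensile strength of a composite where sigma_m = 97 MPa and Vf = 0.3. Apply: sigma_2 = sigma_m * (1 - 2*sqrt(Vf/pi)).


factor = 1 - 2*sqrt(0.3/pi) = 0.382
sigma_2 = 97 * 0.382 = 37.05 MPa

37.05 MPa


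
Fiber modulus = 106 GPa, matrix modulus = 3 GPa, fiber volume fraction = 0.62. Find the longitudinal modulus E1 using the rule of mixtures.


E1 = Ef*Vf + Em*(1-Vf) = 106*0.62 + 3*0.38 = 66.86 GPa

66.86 GPa


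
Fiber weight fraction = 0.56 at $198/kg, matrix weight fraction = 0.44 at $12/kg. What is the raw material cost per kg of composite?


Cost = cost_f*Wf + cost_m*Wm = 198*0.56 + 12*0.44 = $116.16/kg

$116.16/kg


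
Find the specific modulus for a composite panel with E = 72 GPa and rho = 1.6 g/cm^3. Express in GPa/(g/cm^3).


Specific stiffness = E/rho = 72/1.6 = 45.0 GPa/(g/cm^3)

45.0 GPa/(g/cm^3)


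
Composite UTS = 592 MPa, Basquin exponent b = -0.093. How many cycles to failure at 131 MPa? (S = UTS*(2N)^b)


N = 0.5 * (S/UTS)^(1/b) = 0.5 * (131/592)^(1/-0.093) = 5.5274e+06 cycles

5.5274e+06 cycles


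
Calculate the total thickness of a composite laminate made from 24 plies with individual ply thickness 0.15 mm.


h = n * t_ply = 24 * 0.15 = 3.6 mm

3.6 mm


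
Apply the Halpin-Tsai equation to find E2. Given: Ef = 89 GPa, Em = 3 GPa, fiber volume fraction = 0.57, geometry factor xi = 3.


eta = (Ef/Em - 1)/(Ef/Em + xi) = (29.6667 - 1)/(29.6667 + 3) = 0.8776
E2 = Em*(1+xi*eta*Vf)/(1-eta*Vf) = 15.01 GPa

15.01 GPa


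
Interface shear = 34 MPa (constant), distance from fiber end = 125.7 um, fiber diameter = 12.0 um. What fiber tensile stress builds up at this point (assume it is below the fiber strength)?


Force balance: sigma_f * (pi*d^2/4) = tau * (pi*d) * x  ->  sigma_f = 4 * tau * x / d
sigma_f = 4 * 34 * 125.7 / 12.0 = 1424.6 MPa

1424.6 MPa


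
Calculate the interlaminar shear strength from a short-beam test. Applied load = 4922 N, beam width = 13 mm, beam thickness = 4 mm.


ILSS = 3F/(4bh) = 3*4922/(4*13*4) = 70.99 MPa

70.99 MPa


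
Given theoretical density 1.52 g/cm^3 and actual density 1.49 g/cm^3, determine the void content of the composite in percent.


Void% = (rho_theo - rho_actual)/rho_theo * 100 = (1.52 - 1.49)/1.52 * 100 = 1.97%

1.97%


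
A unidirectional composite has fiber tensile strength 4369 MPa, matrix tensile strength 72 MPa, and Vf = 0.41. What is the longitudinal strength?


sigma_1 = sigma_f*Vf + sigma_m*(1-Vf) = 4369*0.41 + 72*0.59 = 1833.8 MPa

1833.8 MPa


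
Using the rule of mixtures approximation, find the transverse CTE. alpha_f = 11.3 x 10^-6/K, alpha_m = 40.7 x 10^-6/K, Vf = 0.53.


alpha_2 = alpha_f*Vf + alpha_m*(1-Vf) = 11.3*0.53 + 40.7*0.47 = 25.1 x 10^-6/K

25.1 x 10^-6/K


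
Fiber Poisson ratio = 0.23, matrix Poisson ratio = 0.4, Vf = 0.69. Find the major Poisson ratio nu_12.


nu_12 = nu_f*Vf + nu_m*(1-Vf) = 0.23*0.69 + 0.4*0.31 = 0.2827

0.2827


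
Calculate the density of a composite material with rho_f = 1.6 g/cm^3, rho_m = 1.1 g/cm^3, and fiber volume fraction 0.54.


rho_c = rho_f*Vf + rho_m*(1-Vf) = 1.6*0.54 + 1.1*0.46 = 1.37 g/cm^3

1.37 g/cm^3


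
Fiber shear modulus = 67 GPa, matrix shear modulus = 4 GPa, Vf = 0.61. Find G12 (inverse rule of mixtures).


1/G12 = Vf/Gf + (1-Vf)/Gm = 0.61/67 + 0.39/4
G12 = 9.38 GPa

9.38 GPa


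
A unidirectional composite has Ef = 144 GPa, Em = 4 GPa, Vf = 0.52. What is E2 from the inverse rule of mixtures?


1/E2 = Vf/Ef + (1-Vf)/Em = 0.52/144 + 0.48/4
E2 = 8.09 GPa

8.09 GPa


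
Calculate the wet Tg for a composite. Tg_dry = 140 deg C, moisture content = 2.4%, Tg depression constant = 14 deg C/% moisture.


Tg_wet = Tg_dry - k*moisture = 140 - 14*2.4 = 106.4 deg C

106.4 deg C


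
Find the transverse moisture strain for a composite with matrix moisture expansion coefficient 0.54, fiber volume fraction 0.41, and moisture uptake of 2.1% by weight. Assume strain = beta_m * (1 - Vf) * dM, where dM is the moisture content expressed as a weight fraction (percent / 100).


dM = 2.1/100 = 0.021
strain = beta_m * (1-Vf) * dM = 0.54 * 0.59 * 0.021 = 0.0066906

0.0066906


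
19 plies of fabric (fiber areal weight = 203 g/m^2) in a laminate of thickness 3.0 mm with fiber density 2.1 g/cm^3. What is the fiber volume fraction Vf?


Vf = n * FAW / (rho_f * h * 1000) = 19 * 203 / (2.1 * 3.0 * 1000) = 0.6122

0.6122


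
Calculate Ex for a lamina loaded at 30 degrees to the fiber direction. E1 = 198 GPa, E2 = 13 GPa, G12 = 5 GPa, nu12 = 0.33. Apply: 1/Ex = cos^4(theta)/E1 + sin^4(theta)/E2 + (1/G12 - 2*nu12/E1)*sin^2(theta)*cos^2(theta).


cos^4(30) = 0.5625, sin^4(30) = 0.0625, sin^2(30)*cos^2(30) = 0.1875
1/G12 - 2*nu12/E1 = 1/5 - 2*0.33/198 = 0.196667 GPa^-1
1/Ex = 0.5625/198 + 0.0625/13 + 0.196667*0.1875 = 0.0445236 GPa^-1
Ex = 22.46 GPa

22.46 GPa


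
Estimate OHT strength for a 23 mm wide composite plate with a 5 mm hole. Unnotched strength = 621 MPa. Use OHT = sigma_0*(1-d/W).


OHT = sigma_0*(1-d/W) = 621*(1-5/23) = 486.0 MPa

486.0 MPa


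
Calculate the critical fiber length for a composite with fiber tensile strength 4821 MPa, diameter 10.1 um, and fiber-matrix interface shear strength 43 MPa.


Lc = sigma_f * d / (2 * tau_i) = 4821 * 10.1 / (2 * 43) = 566.2 um

566.2 um


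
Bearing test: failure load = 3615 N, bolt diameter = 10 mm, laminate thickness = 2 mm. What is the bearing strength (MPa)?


sigma_br = F/(d*h) = 3615/(10*2) = 180.8 MPa

180.8 MPa


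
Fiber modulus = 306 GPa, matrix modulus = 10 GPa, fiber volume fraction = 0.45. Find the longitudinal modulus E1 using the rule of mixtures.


E1 = Ef*Vf + Em*(1-Vf) = 306*0.45 + 10*0.55 = 143.2 GPa

143.2 GPa


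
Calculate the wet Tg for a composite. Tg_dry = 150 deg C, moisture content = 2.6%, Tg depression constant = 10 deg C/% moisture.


Tg_wet = Tg_dry - k*moisture = 150 - 10*2.6 = 124.0 deg C

124.0 deg C


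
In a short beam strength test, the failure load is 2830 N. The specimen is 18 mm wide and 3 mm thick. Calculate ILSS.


ILSS = 3F/(4bh) = 3*2830/(4*18*3) = 39.31 MPa

39.31 MPa


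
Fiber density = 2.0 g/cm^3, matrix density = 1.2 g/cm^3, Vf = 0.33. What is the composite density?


rho_c = rho_f*Vf + rho_m*(1-Vf) = 2.0*0.33 + 1.2*0.67 = 1.464 g/cm^3

1.464 g/cm^3


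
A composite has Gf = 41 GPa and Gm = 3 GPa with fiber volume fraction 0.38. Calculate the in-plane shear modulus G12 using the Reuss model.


1/G12 = Vf/Gf + (1-Vf)/Gm = 0.38/41 + 0.62/3
G12 = 4.63 GPa

4.63 GPa


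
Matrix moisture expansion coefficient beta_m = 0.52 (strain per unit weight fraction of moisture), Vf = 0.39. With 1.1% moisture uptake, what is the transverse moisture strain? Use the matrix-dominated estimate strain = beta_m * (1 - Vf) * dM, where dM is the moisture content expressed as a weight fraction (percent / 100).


dM = 1.1/100 = 0.011
strain = beta_m * (1-Vf) * dM = 0.52 * 0.61 * 0.011 = 0.0034892

0.0034892


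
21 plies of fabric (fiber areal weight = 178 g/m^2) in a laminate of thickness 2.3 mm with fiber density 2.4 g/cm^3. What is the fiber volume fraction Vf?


Vf = n * FAW / (rho_f * h * 1000) = 21 * 178 / (2.4 * 2.3 * 1000) = 0.6772

0.6772


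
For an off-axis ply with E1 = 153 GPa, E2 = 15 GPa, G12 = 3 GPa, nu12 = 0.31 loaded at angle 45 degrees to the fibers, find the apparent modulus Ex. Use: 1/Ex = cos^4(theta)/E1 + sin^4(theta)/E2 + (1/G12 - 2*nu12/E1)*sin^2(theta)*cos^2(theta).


cos^4(45) = 0.25, sin^4(45) = 0.25, sin^2(45)*cos^2(45) = 0.25
1/G12 - 2*nu12/E1 = 1/3 - 2*0.31/153 = 0.329281 GPa^-1
1/Ex = 0.25/153 + 0.25/15 + 0.329281*0.25 = 0.1006209 GPa^-1
Ex = 9.94 GPa

9.94 GPa


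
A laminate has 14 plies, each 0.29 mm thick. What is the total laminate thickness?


h = n * t_ply = 14 * 0.29 = 4.06 mm

4.06 mm


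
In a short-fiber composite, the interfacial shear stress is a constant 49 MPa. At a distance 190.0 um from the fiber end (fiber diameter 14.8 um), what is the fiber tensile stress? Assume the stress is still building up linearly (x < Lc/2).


Force balance: sigma_f * (pi*d^2/4) = tau * (pi*d) * x  ->  sigma_f = 4 * tau * x / d
sigma_f = 4 * 49 * 190.0 / 14.8 = 2516.2 MPa

2516.2 MPa


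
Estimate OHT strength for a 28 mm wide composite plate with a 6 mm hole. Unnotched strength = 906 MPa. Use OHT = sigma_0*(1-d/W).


OHT = sigma_0*(1-d/W) = 906*(1-6/28) = 711.9 MPa

711.9 MPa


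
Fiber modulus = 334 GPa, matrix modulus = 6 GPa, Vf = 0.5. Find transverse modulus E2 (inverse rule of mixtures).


1/E2 = Vf/Ef + (1-Vf)/Em = 0.5/334 + 0.5/6
E2 = 11.79 GPa

11.79 GPa


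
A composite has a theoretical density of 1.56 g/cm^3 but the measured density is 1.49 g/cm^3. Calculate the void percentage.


Void% = (rho_theo - rho_actual)/rho_theo * 100 = (1.56 - 1.49)/1.56 * 100 = 4.49%

4.49%


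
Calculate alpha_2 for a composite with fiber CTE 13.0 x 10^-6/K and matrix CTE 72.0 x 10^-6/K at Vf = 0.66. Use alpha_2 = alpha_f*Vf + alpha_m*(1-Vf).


alpha_2 = alpha_f*Vf + alpha_m*(1-Vf) = 13.0*0.66 + 72.0*0.34 = 33.1 x 10^-6/K

33.1 x 10^-6/K


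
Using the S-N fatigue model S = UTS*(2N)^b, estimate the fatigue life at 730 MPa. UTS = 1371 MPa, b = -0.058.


N = 0.5 * (S/UTS)^(1/b) = 0.5 * (730/1371)^(1/-0.058) = 26193.1152 cycles

26193.1152 cycles


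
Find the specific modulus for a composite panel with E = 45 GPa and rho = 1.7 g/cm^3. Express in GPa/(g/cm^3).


Specific stiffness = E/rho = 45/1.7 = 26.5 GPa/(g/cm^3)

26.5 GPa/(g/cm^3)


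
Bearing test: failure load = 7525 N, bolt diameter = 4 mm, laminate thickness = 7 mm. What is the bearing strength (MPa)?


sigma_br = F/(d*h) = 7525/(4*7) = 268.8 MPa

268.8 MPa


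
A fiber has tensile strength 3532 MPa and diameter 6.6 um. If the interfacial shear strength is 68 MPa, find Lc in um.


Lc = sigma_f * d / (2 * tau_i) = 3532 * 6.6 / (2 * 68) = 171.4 um

171.4 um


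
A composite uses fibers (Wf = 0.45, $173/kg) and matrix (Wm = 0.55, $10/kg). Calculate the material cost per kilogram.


Cost = cost_f*Wf + cost_m*Wm = 173*0.45 + 10*0.55 = $83.35/kg

$83.35/kg


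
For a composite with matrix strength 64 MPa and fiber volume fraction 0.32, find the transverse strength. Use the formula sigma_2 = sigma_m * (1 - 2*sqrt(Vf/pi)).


factor = 1 - 2*sqrt(0.32/pi) = 0.3617
sigma_2 = 64 * 0.3617 = 23.15 MPa

23.15 MPa


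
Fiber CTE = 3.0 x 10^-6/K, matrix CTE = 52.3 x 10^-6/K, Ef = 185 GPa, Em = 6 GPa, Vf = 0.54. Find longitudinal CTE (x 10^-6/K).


E1 = Ef*Vf + Em*(1-Vf) = 102.66
alpha_1 = (alpha_f*Ef*Vf + alpha_m*Em*(1-Vf))/E1 = 4.33 x 10^-6/K

4.33 x 10^-6/K


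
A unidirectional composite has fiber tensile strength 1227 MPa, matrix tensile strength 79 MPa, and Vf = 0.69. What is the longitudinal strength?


sigma_1 = sigma_f*Vf + sigma_m*(1-Vf) = 1227*0.69 + 79*0.31 = 871.1 MPa

871.1 MPa


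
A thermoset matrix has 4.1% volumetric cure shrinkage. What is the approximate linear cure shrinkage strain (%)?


Linear shrinkage ≈ vol_shrink/3 = 4.1/3 = 1.367%

1.367%


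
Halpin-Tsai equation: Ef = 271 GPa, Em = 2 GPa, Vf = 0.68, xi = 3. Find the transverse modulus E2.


eta = (Ef/Em - 1)/(Ef/Em + xi) = (135.5 - 1)/(135.5 + 3) = 0.9711
E2 = Em*(1+xi*eta*Vf)/(1-eta*Vf) = 17.55 GPa

17.55 GPa


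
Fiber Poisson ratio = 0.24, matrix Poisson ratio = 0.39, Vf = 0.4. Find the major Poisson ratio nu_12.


nu_12 = nu_f*Vf + nu_m*(1-Vf) = 0.24*0.4 + 0.39*0.6 = 0.33

0.33


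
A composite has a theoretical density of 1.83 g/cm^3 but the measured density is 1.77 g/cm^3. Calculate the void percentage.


Void% = (rho_theo - rho_actual)/rho_theo * 100 = (1.83 - 1.77)/1.83 * 100 = 3.28%

3.28%


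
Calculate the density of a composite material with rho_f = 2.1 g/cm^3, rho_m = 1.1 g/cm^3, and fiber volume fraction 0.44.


rho_c = rho_f*Vf + rho_m*(1-Vf) = 2.1*0.44 + 1.1*0.56 = 1.54 g/cm^3

1.54 g/cm^3


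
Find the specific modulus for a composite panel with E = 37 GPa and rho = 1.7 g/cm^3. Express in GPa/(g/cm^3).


Specific stiffness = E/rho = 37/1.7 = 21.8 GPa/(g/cm^3)

21.8 GPa/(g/cm^3)


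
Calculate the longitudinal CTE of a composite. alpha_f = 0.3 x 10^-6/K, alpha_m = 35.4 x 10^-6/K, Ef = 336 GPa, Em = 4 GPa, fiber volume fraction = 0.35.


E1 = Ef*Vf + Em*(1-Vf) = 120.2
alpha_1 = (alpha_f*Ef*Vf + alpha_m*Em*(1-Vf))/E1 = 1.06 x 10^-6/K

1.06 x 10^-6/K


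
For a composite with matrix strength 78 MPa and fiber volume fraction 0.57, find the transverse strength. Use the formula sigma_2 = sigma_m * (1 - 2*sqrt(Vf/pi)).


factor = 1 - 2*sqrt(0.57/pi) = 0.1481
sigma_2 = 78 * 0.1481 = 11.55 MPa

11.55 MPa


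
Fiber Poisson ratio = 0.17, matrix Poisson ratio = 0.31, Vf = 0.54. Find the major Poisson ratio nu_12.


nu_12 = nu_f*Vf + nu_m*(1-Vf) = 0.17*0.54 + 0.31*0.46 = 0.2344

0.2344


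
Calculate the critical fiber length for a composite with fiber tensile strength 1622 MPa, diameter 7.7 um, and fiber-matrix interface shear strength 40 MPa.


Lc = sigma_f * d / (2 * tau_i) = 1622 * 7.7 / (2 * 40) = 156.1 um

156.1 um


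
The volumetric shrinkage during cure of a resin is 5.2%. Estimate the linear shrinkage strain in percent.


Linear shrinkage ≈ vol_shrink/3 = 5.2/3 = 1.733%

1.733%


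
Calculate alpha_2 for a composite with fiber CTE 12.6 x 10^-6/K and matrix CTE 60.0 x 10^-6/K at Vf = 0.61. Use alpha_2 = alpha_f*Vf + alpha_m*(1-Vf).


alpha_2 = alpha_f*Vf + alpha_m*(1-Vf) = 12.6*0.61 + 60.0*0.39 = 31.1 x 10^-6/K

31.1 x 10^-6/K


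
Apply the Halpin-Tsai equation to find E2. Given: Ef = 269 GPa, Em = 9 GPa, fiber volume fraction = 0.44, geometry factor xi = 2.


eta = (Ef/Em - 1)/(Ef/Em + xi) = (29.8889 - 1)/(29.8889 + 2) = 0.9059
E2 = Em*(1+xi*eta*Vf)/(1-eta*Vf) = 26.9 GPa

26.9 GPa


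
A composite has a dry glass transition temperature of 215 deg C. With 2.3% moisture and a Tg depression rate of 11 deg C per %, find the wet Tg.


Tg_wet = Tg_dry - k*moisture = 215 - 11*2.3 = 189.7 deg C

189.7 deg C


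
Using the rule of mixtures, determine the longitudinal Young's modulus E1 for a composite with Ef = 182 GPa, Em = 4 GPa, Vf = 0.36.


E1 = Ef*Vf + Em*(1-Vf) = 182*0.36 + 4*0.64 = 68.08 GPa

68.08 GPa


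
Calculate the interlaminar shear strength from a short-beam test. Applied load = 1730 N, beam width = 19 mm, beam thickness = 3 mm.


ILSS = 3F/(4bh) = 3*1730/(4*19*3) = 22.76 MPa

22.76 MPa


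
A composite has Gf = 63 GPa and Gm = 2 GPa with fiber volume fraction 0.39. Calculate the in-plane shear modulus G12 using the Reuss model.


1/G12 = Vf/Gf + (1-Vf)/Gm = 0.39/63 + 0.61/2
G12 = 3.21 GPa

3.21 GPa


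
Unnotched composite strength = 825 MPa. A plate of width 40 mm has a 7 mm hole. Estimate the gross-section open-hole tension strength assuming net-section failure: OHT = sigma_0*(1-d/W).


OHT = sigma_0*(1-d/W) = 825*(1-7/40) = 680.6 MPa

680.6 MPa


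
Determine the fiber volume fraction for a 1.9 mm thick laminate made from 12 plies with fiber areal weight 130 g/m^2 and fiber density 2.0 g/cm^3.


Vf = n * FAW / (rho_f * h * 1000) = 12 * 130 / (2.0 * 1.9 * 1000) = 0.4105

0.4105


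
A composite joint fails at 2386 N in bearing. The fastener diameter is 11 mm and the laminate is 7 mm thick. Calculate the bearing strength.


sigma_br = F/(d*h) = 2386/(11*7) = 31.0 MPa

31.0 MPa


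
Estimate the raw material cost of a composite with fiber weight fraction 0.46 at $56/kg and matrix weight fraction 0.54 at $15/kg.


Cost = cost_f*Wf + cost_m*Wm = 56*0.46 + 15*0.54 = $33.86/kg

$33.86/kg


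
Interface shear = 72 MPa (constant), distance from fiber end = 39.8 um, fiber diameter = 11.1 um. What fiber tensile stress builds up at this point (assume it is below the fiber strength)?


Force balance: sigma_f * (pi*d^2/4) = tau * (pi*d) * x  ->  sigma_f = 4 * tau * x / d
sigma_f = 4 * 72 * 39.8 / 11.1 = 1032.6 MPa

1032.6 MPa


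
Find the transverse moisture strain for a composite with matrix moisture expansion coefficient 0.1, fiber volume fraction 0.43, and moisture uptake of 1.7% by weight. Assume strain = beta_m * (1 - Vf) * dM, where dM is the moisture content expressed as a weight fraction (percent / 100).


dM = 1.7/100 = 0.017
strain = beta_m * (1-Vf) * dM = 0.1 * 0.57 * 0.017 = 0.000969

0.000969


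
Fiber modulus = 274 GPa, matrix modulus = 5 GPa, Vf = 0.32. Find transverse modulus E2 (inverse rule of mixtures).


1/E2 = Vf/Ef + (1-Vf)/Em = 0.32/274 + 0.68/5
E2 = 7.29 GPa

7.29 GPa


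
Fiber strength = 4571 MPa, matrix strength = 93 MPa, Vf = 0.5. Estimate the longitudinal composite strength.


sigma_1 = sigma_f*Vf + sigma_m*(1-Vf) = 4571*0.5 + 93*0.5 = 2332.0 MPa

2332.0 MPa


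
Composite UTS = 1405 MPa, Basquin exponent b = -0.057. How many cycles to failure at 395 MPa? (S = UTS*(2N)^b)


N = 0.5 * (S/UTS)^(1/b) = 0.5 * (395/1405)^(1/-0.057) = 2.3282e+09 cycles

2.3282e+09 cycles


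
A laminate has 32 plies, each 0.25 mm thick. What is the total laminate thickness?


h = n * t_ply = 32 * 0.25 = 8.0 mm

8.0 mm


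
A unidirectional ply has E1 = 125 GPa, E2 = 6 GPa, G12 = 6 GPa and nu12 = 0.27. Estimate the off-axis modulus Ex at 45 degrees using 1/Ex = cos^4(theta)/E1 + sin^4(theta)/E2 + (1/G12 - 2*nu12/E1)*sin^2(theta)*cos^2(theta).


cos^4(45) = 0.25, sin^4(45) = 0.25, sin^2(45)*cos^2(45) = 0.25
1/G12 - 2*nu12/E1 = 1/6 - 2*0.27/125 = 0.162347 GPa^-1
1/Ex = 0.25/125 + 0.25/6 + 0.162347*0.25 = 0.0842533 GPa^-1
Ex = 11.87 GPa

11.87 GPa


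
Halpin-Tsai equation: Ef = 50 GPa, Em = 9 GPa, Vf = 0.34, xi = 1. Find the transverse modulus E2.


eta = (Ef/Em - 1)/(Ef/Em + xi) = (5.5556 - 1)/(5.5556 + 1) = 0.6949
E2 = Em*(1+xi*eta*Vf)/(1-eta*Vf) = 14.57 GPa

14.57 GPa


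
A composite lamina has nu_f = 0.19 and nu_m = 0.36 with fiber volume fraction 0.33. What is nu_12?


nu_12 = nu_f*Vf + nu_m*(1-Vf) = 0.19*0.33 + 0.36*0.67 = 0.3039

0.3039


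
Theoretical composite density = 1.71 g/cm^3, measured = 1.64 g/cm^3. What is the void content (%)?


Void% = (rho_theo - rho_actual)/rho_theo * 100 = (1.71 - 1.64)/1.71 * 100 = 4.09%

4.09%


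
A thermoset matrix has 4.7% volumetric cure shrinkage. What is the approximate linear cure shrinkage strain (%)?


Linear shrinkage ≈ vol_shrink/3 = 4.7/3 = 1.567%

1.567%


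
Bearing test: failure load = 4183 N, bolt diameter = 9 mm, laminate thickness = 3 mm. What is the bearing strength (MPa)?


sigma_br = F/(d*h) = 4183/(9*3) = 154.9 MPa

154.9 MPa


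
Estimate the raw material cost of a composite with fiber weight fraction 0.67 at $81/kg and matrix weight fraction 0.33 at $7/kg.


Cost = cost_f*Wf + cost_m*Wm = 81*0.67 + 7*0.33 = $56.58/kg

$56.58/kg


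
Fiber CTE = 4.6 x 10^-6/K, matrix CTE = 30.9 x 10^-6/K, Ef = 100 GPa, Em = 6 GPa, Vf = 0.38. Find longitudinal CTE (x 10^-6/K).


E1 = Ef*Vf + Em*(1-Vf) = 41.72
alpha_1 = (alpha_f*Ef*Vf + alpha_m*Em*(1-Vf))/E1 = 6.95 x 10^-6/K

6.95 x 10^-6/K


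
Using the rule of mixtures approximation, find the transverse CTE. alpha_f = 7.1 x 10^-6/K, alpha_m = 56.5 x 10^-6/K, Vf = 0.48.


alpha_2 = alpha_f*Vf + alpha_m*(1-Vf) = 7.1*0.48 + 56.5*0.52 = 32.8 x 10^-6/K

32.8 x 10^-6/K


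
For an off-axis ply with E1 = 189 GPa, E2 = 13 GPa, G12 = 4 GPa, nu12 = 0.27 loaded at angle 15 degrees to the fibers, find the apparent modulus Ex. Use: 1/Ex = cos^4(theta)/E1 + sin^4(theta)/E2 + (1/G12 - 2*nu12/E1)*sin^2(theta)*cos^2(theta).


cos^4(15) = 0.870513, sin^4(15) = 0.004487, sin^2(15)*cos^2(15) = 0.0625
1/G12 - 2*nu12/E1 = 1/4 - 2*0.27/189 = 0.247143 GPa^-1
1/Ex = 0.870513/189 + 0.004487/13 + 0.247143*0.0625 = 0.0203975 GPa^-1
Ex = 49.03 GPa

49.03 GPa


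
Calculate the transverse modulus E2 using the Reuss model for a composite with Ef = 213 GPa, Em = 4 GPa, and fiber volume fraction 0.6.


1/E2 = Vf/Ef + (1-Vf)/Em = 0.6/213 + 0.4/4
E2 = 9.73 GPa

9.73 GPa


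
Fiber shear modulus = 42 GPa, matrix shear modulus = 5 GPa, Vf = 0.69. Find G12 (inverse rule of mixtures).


1/G12 = Vf/Gf + (1-Vf)/Gm = 0.69/42 + 0.31/5
G12 = 12.75 GPa

12.75 GPa


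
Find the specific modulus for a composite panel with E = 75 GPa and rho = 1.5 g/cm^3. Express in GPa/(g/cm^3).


Specific stiffness = E/rho = 75/1.5 = 50.0 GPa/(g/cm^3)

50.0 GPa/(g/cm^3)


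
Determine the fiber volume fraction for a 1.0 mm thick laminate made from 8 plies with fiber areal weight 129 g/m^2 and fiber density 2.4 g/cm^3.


Vf = n * FAW / (rho_f * h * 1000) = 8 * 129 / (2.4 * 1.0 * 1000) = 0.43

0.43


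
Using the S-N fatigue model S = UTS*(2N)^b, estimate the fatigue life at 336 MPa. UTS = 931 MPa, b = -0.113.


N = 0.5 * (S/UTS)^(1/b) = 0.5 * (336/931)^(1/-0.113) = 4129.2980 cycles

4129.2980 cycles


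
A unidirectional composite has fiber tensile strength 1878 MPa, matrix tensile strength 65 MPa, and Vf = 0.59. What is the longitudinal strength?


sigma_1 = sigma_f*Vf + sigma_m*(1-Vf) = 1878*0.59 + 65*0.41 = 1134.7 MPa

1134.7 MPa


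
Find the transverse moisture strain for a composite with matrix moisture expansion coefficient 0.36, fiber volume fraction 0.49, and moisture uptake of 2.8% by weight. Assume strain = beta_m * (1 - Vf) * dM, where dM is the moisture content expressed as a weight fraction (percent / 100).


dM = 2.8/100 = 0.028
strain = beta_m * (1-Vf) * dM = 0.36 * 0.51 * 0.028 = 0.0051408

0.0051408


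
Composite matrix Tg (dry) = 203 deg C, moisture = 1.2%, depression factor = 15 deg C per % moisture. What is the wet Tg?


Tg_wet = Tg_dry - k*moisture = 203 - 15*1.2 = 185.0 deg C

185.0 deg C


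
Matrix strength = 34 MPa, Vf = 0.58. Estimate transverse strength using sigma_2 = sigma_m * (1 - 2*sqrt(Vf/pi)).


factor = 1 - 2*sqrt(0.58/pi) = 0.1407
sigma_2 = 34 * 0.1407 = 4.78 MPa

4.78 MPa


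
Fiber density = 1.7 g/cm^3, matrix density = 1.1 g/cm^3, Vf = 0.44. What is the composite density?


rho_c = rho_f*Vf + rho_m*(1-Vf) = 1.7*0.44 + 1.1*0.56 = 1.364 g/cm^3

1.364 g/cm^3


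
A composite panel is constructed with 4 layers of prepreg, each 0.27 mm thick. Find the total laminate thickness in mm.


h = n * t_ply = 4 * 0.27 = 1.08 mm

1.08 mm


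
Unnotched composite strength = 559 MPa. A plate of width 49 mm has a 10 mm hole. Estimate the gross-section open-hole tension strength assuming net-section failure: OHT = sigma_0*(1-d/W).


OHT = sigma_0*(1-d/W) = 559*(1-10/49) = 444.9 MPa

444.9 MPa


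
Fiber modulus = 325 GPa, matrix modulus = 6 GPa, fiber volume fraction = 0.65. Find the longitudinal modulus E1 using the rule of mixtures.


E1 = Ef*Vf + Em*(1-Vf) = 325*0.65 + 6*0.35 = 213.35 GPa

213.35 GPa


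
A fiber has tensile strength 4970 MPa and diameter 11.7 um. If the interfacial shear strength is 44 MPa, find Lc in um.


Lc = sigma_f * d / (2 * tau_i) = 4970 * 11.7 / (2 * 44) = 660.8 um

660.8 um


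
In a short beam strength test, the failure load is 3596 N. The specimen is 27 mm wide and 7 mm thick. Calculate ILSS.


ILSS = 3F/(4bh) = 3*3596/(4*27*7) = 14.27 MPa

14.27 MPa


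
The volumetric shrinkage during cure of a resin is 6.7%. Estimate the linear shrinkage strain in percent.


Linear shrinkage ≈ vol_shrink/3 = 6.7/3 = 2.233%

2.233%


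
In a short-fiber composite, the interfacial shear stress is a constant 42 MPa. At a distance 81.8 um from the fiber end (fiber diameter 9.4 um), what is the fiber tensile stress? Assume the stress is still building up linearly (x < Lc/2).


Force balance: sigma_f * (pi*d^2/4) = tau * (pi*d) * x  ->  sigma_f = 4 * tau * x / d
sigma_f = 4 * 42 * 81.8 / 9.4 = 1462.0 MPa

1462.0 MPa


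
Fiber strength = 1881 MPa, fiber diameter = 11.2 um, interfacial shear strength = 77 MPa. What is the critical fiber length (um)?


Lc = sigma_f * d / (2 * tau_i) = 1881 * 11.2 / (2 * 77) = 136.8 um

136.8 um


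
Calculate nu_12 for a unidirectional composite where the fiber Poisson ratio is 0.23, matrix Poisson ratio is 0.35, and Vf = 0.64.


nu_12 = nu_f*Vf + nu_m*(1-Vf) = 0.23*0.64 + 0.35*0.36 = 0.2732

0.2732


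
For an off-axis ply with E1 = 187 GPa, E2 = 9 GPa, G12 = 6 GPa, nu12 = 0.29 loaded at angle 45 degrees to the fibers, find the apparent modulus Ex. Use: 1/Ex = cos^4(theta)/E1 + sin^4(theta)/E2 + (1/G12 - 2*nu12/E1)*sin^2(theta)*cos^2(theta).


cos^4(45) = 0.25, sin^4(45) = 0.25, sin^2(45)*cos^2(45) = 0.25
1/G12 - 2*nu12/E1 = 1/6 - 2*0.29/187 = 0.163565 GPa^-1
1/Ex = 0.25/187 + 0.25/9 + 0.163565*0.25 = 0.0700059 GPa^-1
Ex = 14.28 GPa

14.28 GPa


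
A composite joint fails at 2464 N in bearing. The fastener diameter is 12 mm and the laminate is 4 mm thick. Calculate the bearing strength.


sigma_br = F/(d*h) = 2464/(12*4) = 51.3 MPa

51.3 MPa


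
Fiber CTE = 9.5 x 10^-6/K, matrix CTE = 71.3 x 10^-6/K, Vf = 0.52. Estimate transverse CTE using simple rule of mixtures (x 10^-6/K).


alpha_2 = alpha_f*Vf + alpha_m*(1-Vf) = 9.5*0.52 + 71.3*0.48 = 39.2 x 10^-6/K

39.2 x 10^-6/K


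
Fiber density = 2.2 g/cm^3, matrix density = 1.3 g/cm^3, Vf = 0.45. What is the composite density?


rho_c = rho_f*Vf + rho_m*(1-Vf) = 2.2*0.45 + 1.3*0.55 = 1.705 g/cm^3

1.705 g/cm^3


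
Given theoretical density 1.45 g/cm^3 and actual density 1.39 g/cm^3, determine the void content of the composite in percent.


Void% = (rho_theo - rho_actual)/rho_theo * 100 = (1.45 - 1.39)/1.45 * 100 = 4.14%

4.14%


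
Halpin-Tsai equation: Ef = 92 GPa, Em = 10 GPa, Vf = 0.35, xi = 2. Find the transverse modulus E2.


eta = (Ef/Em - 1)/(Ef/Em + xi) = (9.2 - 1)/(9.2 + 2) = 0.7321
E2 = Em*(1+xi*eta*Vf)/(1-eta*Vf) = 20.34 GPa

20.34 GPa


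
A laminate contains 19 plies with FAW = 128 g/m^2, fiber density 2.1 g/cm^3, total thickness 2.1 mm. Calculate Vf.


Vf = n * FAW / (rho_f * h * 1000) = 19 * 128 / (2.1 * 2.1 * 1000) = 0.5515

0.5515


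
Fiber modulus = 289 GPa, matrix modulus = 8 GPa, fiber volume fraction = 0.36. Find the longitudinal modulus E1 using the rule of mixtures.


E1 = Ef*Vf + Em*(1-Vf) = 289*0.36 + 8*0.64 = 109.16 GPa

109.16 GPa


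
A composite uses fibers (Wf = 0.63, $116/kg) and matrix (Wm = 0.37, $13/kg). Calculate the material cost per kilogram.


Cost = cost_f*Wf + cost_m*Wm = 116*0.63 + 13*0.37 = $77.89/kg

$77.89/kg


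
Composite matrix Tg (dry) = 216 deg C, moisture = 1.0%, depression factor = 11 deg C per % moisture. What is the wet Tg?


Tg_wet = Tg_dry - k*moisture = 216 - 11*1.0 = 205.0 deg C

205.0 deg C


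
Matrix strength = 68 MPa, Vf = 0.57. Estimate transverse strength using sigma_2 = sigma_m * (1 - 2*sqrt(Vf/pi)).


factor = 1 - 2*sqrt(0.57/pi) = 0.1481
sigma_2 = 68 * 0.1481 = 10.07 MPa

10.07 MPa


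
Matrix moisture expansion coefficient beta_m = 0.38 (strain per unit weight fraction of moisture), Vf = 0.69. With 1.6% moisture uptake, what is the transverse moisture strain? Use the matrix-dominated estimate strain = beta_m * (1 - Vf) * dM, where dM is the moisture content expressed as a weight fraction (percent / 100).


dM = 1.6/100 = 0.016
strain = beta_m * (1-Vf) * dM = 0.38 * 0.31 * 0.016 = 0.0018848

0.0018848


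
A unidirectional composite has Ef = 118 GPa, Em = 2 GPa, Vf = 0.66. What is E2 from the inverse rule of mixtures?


1/E2 = Vf/Ef + (1-Vf)/Em = 0.66/118 + 0.34/2
E2 = 5.69 GPa

5.69 GPa


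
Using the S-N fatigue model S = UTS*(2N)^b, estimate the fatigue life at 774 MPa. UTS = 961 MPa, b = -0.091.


N = 0.5 * (S/UTS)^(1/b) = 0.5 * (774/961)^(1/-0.091) = 5.3919 cycles

5.3919 cycles


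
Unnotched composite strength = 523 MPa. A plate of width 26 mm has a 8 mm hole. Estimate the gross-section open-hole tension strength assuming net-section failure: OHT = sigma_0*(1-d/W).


OHT = sigma_0*(1-d/W) = 523*(1-8/26) = 362.1 MPa

362.1 MPa


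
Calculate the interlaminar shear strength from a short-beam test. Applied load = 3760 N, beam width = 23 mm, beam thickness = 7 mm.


ILSS = 3F/(4bh) = 3*3760/(4*23*7) = 17.52 MPa

17.52 MPa


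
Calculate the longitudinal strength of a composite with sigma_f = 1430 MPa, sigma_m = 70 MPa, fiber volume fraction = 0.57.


sigma_1 = sigma_f*Vf + sigma_m*(1-Vf) = 1430*0.57 + 70*0.43 = 845.2 MPa

845.2 MPa


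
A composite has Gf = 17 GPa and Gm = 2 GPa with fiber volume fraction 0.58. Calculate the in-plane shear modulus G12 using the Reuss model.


1/G12 = Vf/Gf + (1-Vf)/Gm = 0.58/17 + 0.42/2
G12 = 4.1 GPa

4.1 GPa


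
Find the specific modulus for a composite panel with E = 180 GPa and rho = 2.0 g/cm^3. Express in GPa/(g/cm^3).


Specific stiffness = E/rho = 180/2.0 = 90.0 GPa/(g/cm^3)

90.0 GPa/(g/cm^3)


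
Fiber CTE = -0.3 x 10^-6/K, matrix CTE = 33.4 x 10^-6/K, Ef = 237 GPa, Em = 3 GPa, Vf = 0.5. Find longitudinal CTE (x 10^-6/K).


E1 = Ef*Vf + Em*(1-Vf) = 120.0
alpha_1 = (alpha_f*Ef*Vf + alpha_m*Em*(1-Vf))/E1 = 0.12 x 10^-6/K

0.12 x 10^-6/K


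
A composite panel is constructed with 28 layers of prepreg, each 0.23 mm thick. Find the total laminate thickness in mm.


h = n * t_ply = 28 * 0.23 = 6.44 mm

6.44 mm


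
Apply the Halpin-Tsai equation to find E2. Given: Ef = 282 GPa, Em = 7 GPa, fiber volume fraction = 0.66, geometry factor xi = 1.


eta = (Ef/Em - 1)/(Ef/Em + xi) = (40.2857 - 1)/(40.2857 + 1) = 0.9516
E2 = Em*(1+xi*eta*Vf)/(1-eta*Vf) = 30.64 GPa

30.64 GPa


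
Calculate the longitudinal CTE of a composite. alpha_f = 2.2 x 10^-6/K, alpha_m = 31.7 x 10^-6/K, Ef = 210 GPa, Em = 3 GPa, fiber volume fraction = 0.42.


E1 = Ef*Vf + Em*(1-Vf) = 89.94
alpha_1 = (alpha_f*Ef*Vf + alpha_m*Em*(1-Vf))/E1 = 2.77 x 10^-6/K

2.77 x 10^-6/K


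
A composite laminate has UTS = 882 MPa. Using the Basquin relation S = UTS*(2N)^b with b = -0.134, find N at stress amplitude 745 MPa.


N = 0.5 * (S/UTS)^(1/b) = 0.5 * (745/882)^(1/-0.134) = 1.7623 cycles

1.7623 cycles


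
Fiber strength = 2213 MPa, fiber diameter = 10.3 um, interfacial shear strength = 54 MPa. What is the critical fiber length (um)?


Lc = sigma_f * d / (2 * tau_i) = 2213 * 10.3 / (2 * 54) = 211.1 um

211.1 um


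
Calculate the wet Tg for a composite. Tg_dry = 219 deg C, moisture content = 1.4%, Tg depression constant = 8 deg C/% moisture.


Tg_wet = Tg_dry - k*moisture = 219 - 8*1.4 = 207.8 deg C

207.8 deg C


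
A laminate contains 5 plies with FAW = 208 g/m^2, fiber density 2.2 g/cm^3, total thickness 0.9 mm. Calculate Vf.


Vf = n * FAW / (rho_f * h * 1000) = 5 * 208 / (2.2 * 0.9 * 1000) = 0.5253

0.5253


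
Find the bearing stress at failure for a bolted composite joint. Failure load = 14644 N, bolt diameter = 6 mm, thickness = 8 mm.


sigma_br = F/(d*h) = 14644/(6*8) = 305.1 MPa

305.1 MPa


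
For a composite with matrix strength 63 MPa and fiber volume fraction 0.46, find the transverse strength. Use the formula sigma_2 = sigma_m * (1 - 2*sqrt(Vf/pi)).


factor = 1 - 2*sqrt(0.46/pi) = 0.2347
sigma_2 = 63 * 0.2347 = 14.79 MPa

14.79 MPa
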